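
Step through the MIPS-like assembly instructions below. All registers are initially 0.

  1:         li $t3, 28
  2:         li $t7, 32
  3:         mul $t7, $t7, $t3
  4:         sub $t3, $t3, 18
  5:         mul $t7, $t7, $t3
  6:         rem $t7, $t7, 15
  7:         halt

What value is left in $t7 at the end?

5

after li $t3, 28: $t3=28
after li $t7, 32: $t7=32
after mul $t7, $t7, $t3: $t7=32*28=896
after sub $t3, $t3, 18: $t3=28-18=10
after mul $t7, $t7, $t3: $t7=896*10=8960
after rem $t7, $t7, 15: $t7=8960%15=5
halt.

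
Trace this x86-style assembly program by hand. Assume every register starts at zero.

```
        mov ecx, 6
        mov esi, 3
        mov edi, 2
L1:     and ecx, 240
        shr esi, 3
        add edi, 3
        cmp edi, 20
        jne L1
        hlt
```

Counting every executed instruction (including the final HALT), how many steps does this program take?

after mov ecx, 6: ecx=6
after mov esi, 3: esi=3
after mov edi, 2: edi=2
after and ecx, 240: ecx=6&240=0
after shr esi, 3: esi=3>>3=0
after add edi, 3: edi=2+3=5
cmp edi, 20  (cmp 5,20)
jne L1: taken
after and ecx, 240: ecx=0&240=0
after shr esi, 3: esi=0>>3=0
after add edi, 3: edi=5+3=8
cmp edi, 20  (cmp 8,20)
jne L1: taken
after and ecx, 240: ecx=0&240=0
after shr esi, 3: esi=0>>3=0
after add edi, 3: edi=8+3=11
cmp edi, 20  (cmp 11,20)
jne L1: taken
after and ecx, 240: ecx=0&240=0
after shr esi, 3: esi=0>>3=0
after add edi, 3: edi=11+3=14
cmp edi, 20  (cmp 14,20)
jne L1: taken
after and ecx, 240: ecx=0&240=0
after shr esi, 3: esi=0>>3=0
after add edi, 3: edi=14+3=17
cmp edi, 20  (cmp 17,20)
jne L1: taken
after and ecx, 240: ecx=0&240=0
after shr esi, 3: esi=0>>3=0
after add edi, 3: edi=17+3=20
cmp edi, 20  (cmp 20,20)
jne L1: not taken
halt.
Total executed instructions: 34.

34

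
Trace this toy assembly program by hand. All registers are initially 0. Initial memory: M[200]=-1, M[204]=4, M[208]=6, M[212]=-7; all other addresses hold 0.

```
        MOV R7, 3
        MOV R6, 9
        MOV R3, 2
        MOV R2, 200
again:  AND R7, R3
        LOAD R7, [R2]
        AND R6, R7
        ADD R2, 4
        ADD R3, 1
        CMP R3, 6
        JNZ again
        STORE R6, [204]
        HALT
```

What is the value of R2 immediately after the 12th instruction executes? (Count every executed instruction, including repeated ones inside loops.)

204

R7=3
R6=9
R3=2
R2=200
R7=3&2=2
R7=M[200]=-1
R6=9&(-1)=9
R2=200+4=204
R3=2+1=3
CMP R3, 6  (cmp 3,6)
JNZ again: taken
R7=(-1)&3=3
After step 12: R2 = 204.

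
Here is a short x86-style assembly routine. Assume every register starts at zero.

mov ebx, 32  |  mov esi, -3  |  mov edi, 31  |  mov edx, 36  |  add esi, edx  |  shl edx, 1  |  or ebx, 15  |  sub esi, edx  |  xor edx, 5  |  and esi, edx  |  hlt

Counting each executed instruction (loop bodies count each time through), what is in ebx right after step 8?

47

ebx=32
esi=-3
edi=31
edx=36
esi=(-3)+36=33
edx=36<<1=72
ebx=32|15=47
esi=33-72=-39
After step 8: ebx = 47.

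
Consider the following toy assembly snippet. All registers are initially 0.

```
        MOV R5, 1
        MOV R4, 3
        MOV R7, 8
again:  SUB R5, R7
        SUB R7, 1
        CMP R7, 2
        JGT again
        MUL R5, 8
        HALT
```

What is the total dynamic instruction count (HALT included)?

29

R5=1
R4=3
R7=8
R5=1-8=-7
R7=8-1=7
CMP R7, 2  (cmp 7,2)
JGT again: taken
R5=(-7)-7=-14
R7=7-1=6
CMP R7, 2  (cmp 6,2)
JGT again: taken
R5=(-14)-6=-20
R7=6-1=5
CMP R7, 2  (cmp 5,2)
JGT again: taken
R5=(-20)-5=-25
R7=5-1=4
CMP R7, 2  (cmp 4,2)
JGT again: taken
R5=(-25)-4=-29
R7=4-1=3
CMP R7, 2  (cmp 3,2)
JGT again: taken
R5=(-29)-3=-32
R7=3-1=2
CMP R7, 2  (cmp 2,2)
JGT again: not taken
R5=(-32)*8=-256
halt.
Total executed instructions: 29.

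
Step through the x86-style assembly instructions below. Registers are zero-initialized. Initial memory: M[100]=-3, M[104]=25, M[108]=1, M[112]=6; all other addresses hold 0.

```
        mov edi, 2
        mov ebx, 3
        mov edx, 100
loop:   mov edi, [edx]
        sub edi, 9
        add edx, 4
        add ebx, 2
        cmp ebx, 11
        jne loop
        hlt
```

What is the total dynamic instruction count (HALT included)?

28

after mov edi, 2: edi=2
after mov ebx, 3: ebx=3
after mov edx, 100: edx=100
after mov edi, [edx]: edi=M[100]=-3
after sub edi, 9: edi=(-3)-9=-12
after add edx, 4: edx=100+4=104
after add ebx, 2: ebx=3+2=5
cmp ebx, 11  (cmp 5,11)
jne loop: taken
after mov edi, [edx]: edi=M[104]=25
after sub edi, 9: edi=25-9=16
after add edx, 4: edx=104+4=108
after add ebx, 2: ebx=5+2=7
cmp ebx, 11  (cmp 7,11)
jne loop: taken
after mov edi, [edx]: edi=M[108]=1
after sub edi, 9: edi=1-9=-8
after add edx, 4: edx=108+4=112
after add ebx, 2: ebx=7+2=9
cmp ebx, 11  (cmp 9,11)
jne loop: taken
after mov edi, [edx]: edi=M[112]=6
after sub edi, 9: edi=6-9=-3
after add edx, 4: edx=112+4=116
after add ebx, 2: ebx=9+2=11
cmp ebx, 11  (cmp 11,11)
jne loop: not taken
halt.
Total executed instructions: 28.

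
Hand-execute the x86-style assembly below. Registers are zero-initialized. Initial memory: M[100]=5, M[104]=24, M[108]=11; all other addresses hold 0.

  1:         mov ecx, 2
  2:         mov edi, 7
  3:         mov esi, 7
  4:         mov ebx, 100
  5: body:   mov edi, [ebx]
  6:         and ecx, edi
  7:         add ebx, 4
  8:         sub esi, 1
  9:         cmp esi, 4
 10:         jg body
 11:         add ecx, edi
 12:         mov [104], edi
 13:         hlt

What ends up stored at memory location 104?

after mov ecx, 2: ecx=2
after mov edi, 7: edi=7
after mov esi, 7: esi=7
after mov ebx, 100: ebx=100
after mov edi, [ebx]: edi=M[100]=5
after and ecx, edi: ecx=2&5=0
after add ebx, 4: ebx=100+4=104
after sub esi, 1: esi=7-1=6
cmp esi, 4  (cmp 6,4)
jg body: taken
after mov edi, [ebx]: edi=M[104]=24
after and ecx, edi: ecx=0&24=0
after add ebx, 4: ebx=104+4=108
after sub esi, 1: esi=6-1=5
cmp esi, 4  (cmp 5,4)
jg body: taken
after mov edi, [ebx]: edi=M[108]=11
after and ecx, edi: ecx=0&11=0
after add ebx, 4: ebx=108+4=112
after sub esi, 1: esi=5-1=4
cmp esi, 4  (cmp 4,4)
jg body: not taken
after add ecx, edi: ecx=0+11=11
mov [104], edi → M[104]=11
halt.

11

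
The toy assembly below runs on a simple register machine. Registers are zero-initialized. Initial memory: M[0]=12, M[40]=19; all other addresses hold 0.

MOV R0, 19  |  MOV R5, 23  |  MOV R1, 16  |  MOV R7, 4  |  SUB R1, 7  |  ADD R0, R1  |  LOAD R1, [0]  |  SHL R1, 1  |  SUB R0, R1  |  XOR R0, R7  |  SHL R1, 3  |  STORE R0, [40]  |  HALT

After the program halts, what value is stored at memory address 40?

0

after MOV R0, 19: R0=19
after MOV R5, 23: R5=23
after MOV R1, 16: R1=16
after MOV R7, 4: R7=4
after SUB R1, 7: R1=16-7=9
after ADD R0, R1: R0=19+9=28
after LOAD R1, [0]: R1=M[0]=12
after SHL R1, 1: R1=12<<1=24
after SUB R0, R1: R0=28-24=4
after XOR R0, R7: R0=4^4=0
after SHL R1, 3: R1=24<<3=192
STORE R0, [40] → M[40]=0
halt.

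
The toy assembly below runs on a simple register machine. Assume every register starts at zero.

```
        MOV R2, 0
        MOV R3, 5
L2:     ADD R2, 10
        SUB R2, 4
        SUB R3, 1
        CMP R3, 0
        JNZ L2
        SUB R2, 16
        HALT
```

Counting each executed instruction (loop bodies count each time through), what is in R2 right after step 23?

34

after MOV R2, 0: R2=0
after MOV R3, 5: R3=5
after ADD R2, 10: R2=0+10=10
after SUB R2, 4: R2=10-4=6
after SUB R3, 1: R3=5-1=4
CMP R3, 0  (cmp 4,0)
JNZ L2: taken
after ADD R2, 10: R2=6+10=16
after SUB R2, 4: R2=16-4=12
after SUB R3, 1: R3=4-1=3
CMP R3, 0  (cmp 3,0)
JNZ L2: taken
after ADD R2, 10: R2=12+10=22
after SUB R2, 4: R2=22-4=18
after SUB R3, 1: R3=3-1=2
CMP R3, 0  (cmp 2,0)
JNZ L2: taken
after ADD R2, 10: R2=18+10=28
after SUB R2, 4: R2=28-4=24
after SUB R3, 1: R3=2-1=1
CMP R3, 0  (cmp 1,0)
JNZ L2: taken
after ADD R2, 10: R2=24+10=34
After step 23: R2 = 34.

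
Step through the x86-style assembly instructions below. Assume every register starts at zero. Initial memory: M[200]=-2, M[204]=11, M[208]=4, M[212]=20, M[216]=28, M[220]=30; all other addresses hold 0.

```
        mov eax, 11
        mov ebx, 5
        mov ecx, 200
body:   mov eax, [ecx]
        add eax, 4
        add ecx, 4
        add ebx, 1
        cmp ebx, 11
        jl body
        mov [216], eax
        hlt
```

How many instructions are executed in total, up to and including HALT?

41

after mov eax, 11: eax=11
after mov ebx, 5: ebx=5
after mov ecx, 200: ecx=200
after mov eax, [ecx]: eax=M[200]=-2
after add eax, 4: eax=(-2)+4=2
after add ecx, 4: ecx=200+4=204
after add ebx, 1: ebx=5+1=6
cmp ebx, 11  (cmp 6,11)
jl body: taken
after mov eax, [ecx]: eax=M[204]=11
after add eax, 4: eax=11+4=15
after add ecx, 4: ecx=204+4=208
after add ebx, 1: ebx=6+1=7
cmp ebx, 11  (cmp 7,11)
jl body: taken
after mov eax, [ecx]: eax=M[208]=4
after add eax, 4: eax=4+4=8
after add ecx, 4: ecx=208+4=212
after add ebx, 1: ebx=7+1=8
cmp ebx, 11  (cmp 8,11)
jl body: taken
after mov eax, [ecx]: eax=M[212]=20
after add eax, 4: eax=20+4=24
after add ecx, 4: ecx=212+4=216
after add ebx, 1: ebx=8+1=9
cmp ebx, 11  (cmp 9,11)
jl body: taken
after mov eax, [ecx]: eax=M[216]=28
after add eax, 4: eax=28+4=32
after add ecx, 4: ecx=216+4=220
after add ebx, 1: ebx=9+1=10
cmp ebx, 11  (cmp 10,11)
jl body: taken
after mov eax, [ecx]: eax=M[220]=30
after add eax, 4: eax=30+4=34
after add ecx, 4: ecx=220+4=224
after add ebx, 1: ebx=10+1=11
cmp ebx, 11  (cmp 11,11)
jl body: not taken
mov [216], eax → M[216]=34
halt.
Total executed instructions: 41.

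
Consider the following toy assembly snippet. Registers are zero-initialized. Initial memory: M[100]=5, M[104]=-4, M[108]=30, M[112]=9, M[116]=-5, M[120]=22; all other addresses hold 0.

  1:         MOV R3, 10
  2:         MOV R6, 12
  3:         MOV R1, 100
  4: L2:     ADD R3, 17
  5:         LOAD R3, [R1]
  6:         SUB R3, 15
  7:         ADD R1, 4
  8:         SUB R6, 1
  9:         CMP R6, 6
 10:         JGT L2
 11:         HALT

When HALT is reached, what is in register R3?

7

MOV R3, 10 → R3=10
MOV R6, 12 → R6=12
MOV R1, 100 → R1=100
ADD R3, 17 → R3=10+17=27
LOAD R3, [R1] → R3=M[100]=5
SUB R3, 15 → R3=5-15=-10
ADD R1, 4 → R1=100+4=104
SUB R6, 1 → R6=12-1=11
CMP R6, 6  (cmp 11,6)
JGT L2: taken
ADD R3, 17 → R3=(-10)+17=7
LOAD R3, [R1] → R3=M[104]=-4
SUB R3, 15 → R3=(-4)-15=-19
ADD R1, 4 → R1=104+4=108
SUB R6, 1 → R6=11-1=10
CMP R6, 6  (cmp 10,6)
JGT L2: taken
ADD R3, 17 → R3=(-19)+17=-2
LOAD R3, [R1] → R3=M[108]=30
SUB R3, 15 → R3=30-15=15
ADD R1, 4 → R1=108+4=112
SUB R6, 1 → R6=10-1=9
CMP R6, 6  (cmp 9,6)
JGT L2: taken
ADD R3, 17 → R3=15+17=32
LOAD R3, [R1] → R3=M[112]=9
SUB R3, 15 → R3=9-15=-6
ADD R1, 4 → R1=112+4=116
SUB R6, 1 → R6=9-1=8
CMP R6, 6  (cmp 8,6)
JGT L2: taken
ADD R3, 17 → R3=(-6)+17=11
LOAD R3, [R1] → R3=M[116]=-5
SUB R3, 15 → R3=(-5)-15=-20
ADD R1, 4 → R1=116+4=120
SUB R6, 1 → R6=8-1=7
CMP R6, 6  (cmp 7,6)
JGT L2: taken
ADD R3, 17 → R3=(-20)+17=-3
LOAD R3, [R1] → R3=M[120]=22
SUB R3, 15 → R3=22-15=7
ADD R1, 4 → R1=120+4=124
SUB R6, 1 → R6=7-1=6
CMP R6, 6  (cmp 6,6)
JGT L2: not taken
halt.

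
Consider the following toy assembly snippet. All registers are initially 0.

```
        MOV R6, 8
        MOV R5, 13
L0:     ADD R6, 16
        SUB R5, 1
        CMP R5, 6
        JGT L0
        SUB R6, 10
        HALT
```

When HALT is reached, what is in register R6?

110

after MOV R6, 8: R6=8
after MOV R5, 13: R5=13
after ADD R6, 16: R6=8+16=24
after SUB R5, 1: R5=13-1=12
CMP R5, 6  (cmp 12,6)
JGT L0: taken
after ADD R6, 16: R6=24+16=40
after SUB R5, 1: R5=12-1=11
CMP R5, 6  (cmp 11,6)
JGT L0: taken
after ADD R6, 16: R6=40+16=56
after SUB R5, 1: R5=11-1=10
CMP R5, 6  (cmp 10,6)
JGT L0: taken
after ADD R6, 16: R6=56+16=72
after SUB R5, 1: R5=10-1=9
CMP R5, 6  (cmp 9,6)
JGT L0: taken
after ADD R6, 16: R6=72+16=88
after SUB R5, 1: R5=9-1=8
CMP R5, 6  (cmp 8,6)
JGT L0: taken
after ADD R6, 16: R6=88+16=104
after SUB R5, 1: R5=8-1=7
CMP R5, 6  (cmp 7,6)
JGT L0: taken
after ADD R6, 16: R6=104+16=120
after SUB R5, 1: R5=7-1=6
CMP R5, 6  (cmp 6,6)
JGT L0: not taken
after SUB R6, 10: R6=120-10=110
halt.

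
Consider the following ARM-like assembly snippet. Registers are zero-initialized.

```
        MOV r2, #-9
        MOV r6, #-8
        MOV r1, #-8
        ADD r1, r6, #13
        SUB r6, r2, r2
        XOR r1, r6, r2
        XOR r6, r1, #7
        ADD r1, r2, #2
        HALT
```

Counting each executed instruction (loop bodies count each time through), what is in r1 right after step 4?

5

r2=-9
r6=-8
r1=-8
r1=(-8)+13=5
After step 4: r1 = 5.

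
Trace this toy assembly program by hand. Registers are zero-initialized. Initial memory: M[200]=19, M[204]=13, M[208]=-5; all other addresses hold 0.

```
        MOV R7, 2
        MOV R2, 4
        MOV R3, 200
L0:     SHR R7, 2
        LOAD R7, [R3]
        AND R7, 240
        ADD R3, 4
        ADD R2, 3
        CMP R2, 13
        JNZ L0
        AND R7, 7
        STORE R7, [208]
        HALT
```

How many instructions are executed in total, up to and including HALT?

27

after MOV R7, 2: R7=2
after MOV R2, 4: R2=4
after MOV R3, 200: R3=200
after SHR R7, 2: R7=2>>2=0
after LOAD R7, [R3]: R7=M[200]=19
after AND R7, 240: R7=19&240=16
after ADD R3, 4: R3=200+4=204
after ADD R2, 3: R2=4+3=7
CMP R2, 13  (cmp 7,13)
JNZ L0: taken
after SHR R7, 2: R7=16>>2=4
after LOAD R7, [R3]: R7=M[204]=13
after AND R7, 240: R7=13&240=0
after ADD R3, 4: R3=204+4=208
after ADD R2, 3: R2=7+3=10
CMP R2, 13  (cmp 10,13)
JNZ L0: taken
after SHR R7, 2: R7=0>>2=0
after LOAD R7, [R3]: R7=M[208]=-5
after AND R7, 240: R7=(-5)&240=240
after ADD R3, 4: R3=208+4=212
after ADD R2, 3: R2=10+3=13
CMP R2, 13  (cmp 13,13)
JNZ L0: not taken
after AND R7, 7: R7=240&7=0
STORE R7, [208] → M[208]=0
halt.
Total executed instructions: 27.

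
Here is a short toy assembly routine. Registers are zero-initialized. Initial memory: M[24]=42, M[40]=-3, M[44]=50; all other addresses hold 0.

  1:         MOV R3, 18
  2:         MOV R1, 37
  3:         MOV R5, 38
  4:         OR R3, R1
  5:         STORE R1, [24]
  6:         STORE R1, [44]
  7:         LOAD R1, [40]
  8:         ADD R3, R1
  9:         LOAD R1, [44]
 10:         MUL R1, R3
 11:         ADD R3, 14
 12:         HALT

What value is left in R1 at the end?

1924

MOV R3, 18 → R3=18
MOV R1, 37 → R1=37
MOV R5, 38 → R5=38
OR R3, R1 → R3=18|37=55
STORE R1, [24] → M[24]=37
STORE R1, [44] → M[44]=37
LOAD R1, [40] → R1=M[40]=-3
ADD R3, R1 → R3=55+(-3)=52
LOAD R1, [44] → R1=M[44]=37
MUL R1, R3 → R1=37*52=1924
ADD R3, 14 → R3=52+14=66
halt.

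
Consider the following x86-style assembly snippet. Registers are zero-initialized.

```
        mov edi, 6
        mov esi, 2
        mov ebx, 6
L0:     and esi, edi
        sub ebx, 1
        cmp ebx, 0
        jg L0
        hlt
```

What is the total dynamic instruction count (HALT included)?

28

edi=6
esi=2
ebx=6
esi=2&6=2
ebx=6-1=5
cmp ebx, 0  (cmp 5,0)
jg L0: taken
esi=2&6=2
ebx=5-1=4
cmp ebx, 0  (cmp 4,0)
jg L0: taken
esi=2&6=2
ebx=4-1=3
cmp ebx, 0  (cmp 3,0)
jg L0: taken
esi=2&6=2
ebx=3-1=2
cmp ebx, 0  (cmp 2,0)
jg L0: taken
esi=2&6=2
ebx=2-1=1
cmp ebx, 0  (cmp 1,0)
jg L0: taken
esi=2&6=2
ebx=1-1=0
cmp ebx, 0  (cmp 0,0)
jg L0: not taken
halt.
Total executed instructions: 28.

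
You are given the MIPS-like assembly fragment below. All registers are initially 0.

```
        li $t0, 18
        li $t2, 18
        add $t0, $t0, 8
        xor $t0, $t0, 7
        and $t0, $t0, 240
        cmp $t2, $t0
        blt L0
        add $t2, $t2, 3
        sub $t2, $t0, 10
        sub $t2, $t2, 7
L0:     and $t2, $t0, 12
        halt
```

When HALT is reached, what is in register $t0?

li $t0, 18 → $t0=18
li $t2, 18 → $t2=18
add $t0, $t0, 8 → $t0=18+8=26
xor $t0, $t0, 7 → $t0=26^7=29
and $t0, $t0, 240 → $t0=29&240=16
cmp $t2, $t0  (cmp 18,16)
blt L0: not taken
add $t2, $t2, 3 → $t2=18+3=21
sub $t2, $t0, 10 → $t2=16-10=6
sub $t2, $t2, 7 → $t2=6-7=-1
and $t2, $t0, 12 → $t2=16&12=0
halt.

16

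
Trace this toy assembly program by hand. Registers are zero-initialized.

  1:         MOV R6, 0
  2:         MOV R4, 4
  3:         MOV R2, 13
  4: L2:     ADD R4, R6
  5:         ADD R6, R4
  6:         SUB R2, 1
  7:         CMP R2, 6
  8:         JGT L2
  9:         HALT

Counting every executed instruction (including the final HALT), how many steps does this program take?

39

R6=0
R4=4
R2=13
R4=4+0=4
R6=0+4=4
R2=13-1=12
CMP R2, 6  (cmp 12,6)
JGT L2: taken
R4=4+4=8
R6=4+8=12
R2=12-1=11
CMP R2, 6  (cmp 11,6)
JGT L2: taken
R4=8+12=20
R6=12+20=32
R2=11-1=10
CMP R2, 6  (cmp 10,6)
JGT L2: taken
R4=20+32=52
R6=32+52=84
R2=10-1=9
CMP R2, 6  (cmp 9,6)
JGT L2: taken
R4=52+84=136
R6=84+136=220
R2=9-1=8
CMP R2, 6  (cmp 8,6)
JGT L2: taken
R4=136+220=356
R6=220+356=576
R2=8-1=7
CMP R2, 6  (cmp 7,6)
JGT L2: taken
R4=356+576=932
R6=576+932=1508
R2=7-1=6
CMP R2, 6  (cmp 6,6)
JGT L2: not taken
halt.
Total executed instructions: 39.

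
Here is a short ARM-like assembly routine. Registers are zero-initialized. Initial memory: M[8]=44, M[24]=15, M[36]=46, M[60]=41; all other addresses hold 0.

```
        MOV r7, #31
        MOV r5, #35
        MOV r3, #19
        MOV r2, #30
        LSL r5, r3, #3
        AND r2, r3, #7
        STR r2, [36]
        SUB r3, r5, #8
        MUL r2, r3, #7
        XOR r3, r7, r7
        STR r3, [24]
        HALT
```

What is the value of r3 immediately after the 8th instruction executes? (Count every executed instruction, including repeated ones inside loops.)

after MOV r7, #31: r7=31
after MOV r5, #35: r5=35
after MOV r3, #19: r3=19
after MOV r2, #30: r2=30
after LSL r5, r3, #3: r5=19<<3=152
after AND r2, r3, #7: r2=19&7=3
STR r2, [36] → M[36]=3
after SUB r3, r5, #8: r3=152-8=144
After step 8: r3 = 144.

144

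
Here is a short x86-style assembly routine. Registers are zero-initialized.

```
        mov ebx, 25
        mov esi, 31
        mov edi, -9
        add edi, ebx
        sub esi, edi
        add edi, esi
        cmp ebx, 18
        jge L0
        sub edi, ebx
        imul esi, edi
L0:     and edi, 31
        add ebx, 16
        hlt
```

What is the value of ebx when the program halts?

mov ebx, 25 → ebx=25
mov esi, 31 → esi=31
mov edi, -9 → edi=-9
add edi, ebx → edi=(-9)+25=16
sub esi, edi → esi=31-16=15
add edi, esi → edi=16+15=31
cmp ebx, 18  (cmp 25,18)
jge L0: taken
and edi, 31 → edi=31&31=31
add ebx, 16 → ebx=25+16=41
halt.

41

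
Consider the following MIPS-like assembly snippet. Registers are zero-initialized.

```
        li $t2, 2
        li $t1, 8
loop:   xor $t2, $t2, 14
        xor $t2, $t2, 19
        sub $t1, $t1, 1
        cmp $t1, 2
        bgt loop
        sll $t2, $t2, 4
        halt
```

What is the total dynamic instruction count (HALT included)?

34

after li $t2, 2: $t2=2
after li $t1, 8: $t1=8
after xor $t2, $t2, 14: $t2=2^14=12
after xor $t2, $t2, 19: $t2=12^19=31
after sub $t1, $t1, 1: $t1=8-1=7
cmp $t1, 2  (cmp 7,2)
bgt loop: taken
after xor $t2, $t2, 14: $t2=31^14=17
after xor $t2, $t2, 19: $t2=17^19=2
after sub $t1, $t1, 1: $t1=7-1=6
cmp $t1, 2  (cmp 6,2)
bgt loop: taken
after xor $t2, $t2, 14: $t2=2^14=12
after xor $t2, $t2, 19: $t2=12^19=31
after sub $t1, $t1, 1: $t1=6-1=5
cmp $t1, 2  (cmp 5,2)
bgt loop: taken
after xor $t2, $t2, 14: $t2=31^14=17
after xor $t2, $t2, 19: $t2=17^19=2
after sub $t1, $t1, 1: $t1=5-1=4
cmp $t1, 2  (cmp 4,2)
bgt loop: taken
after xor $t2, $t2, 14: $t2=2^14=12
after xor $t2, $t2, 19: $t2=12^19=31
after sub $t1, $t1, 1: $t1=4-1=3
cmp $t1, 2  (cmp 3,2)
bgt loop: taken
after xor $t2, $t2, 14: $t2=31^14=17
after xor $t2, $t2, 19: $t2=17^19=2
after sub $t1, $t1, 1: $t1=3-1=2
cmp $t1, 2  (cmp 2,2)
bgt loop: not taken
after sll $t2, $t2, 4: $t2=2<<4=32
halt.
Total executed instructions: 34.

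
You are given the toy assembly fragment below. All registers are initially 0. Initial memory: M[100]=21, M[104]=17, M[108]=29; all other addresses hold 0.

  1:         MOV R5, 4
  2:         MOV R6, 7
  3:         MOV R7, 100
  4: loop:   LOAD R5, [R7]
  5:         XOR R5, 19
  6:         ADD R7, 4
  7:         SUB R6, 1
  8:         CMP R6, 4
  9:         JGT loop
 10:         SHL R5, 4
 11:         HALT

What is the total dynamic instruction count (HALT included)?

after MOV R5, 4: R5=4
after MOV R6, 7: R6=7
after MOV R7, 100: R7=100
after LOAD R5, [R7]: R5=M[100]=21
after XOR R5, 19: R5=21^19=6
after ADD R7, 4: R7=100+4=104
after SUB R6, 1: R6=7-1=6
CMP R6, 4  (cmp 6,4)
JGT loop: taken
after LOAD R5, [R7]: R5=M[104]=17
after XOR R5, 19: R5=17^19=2
after ADD R7, 4: R7=104+4=108
after SUB R6, 1: R6=6-1=5
CMP R6, 4  (cmp 5,4)
JGT loop: taken
after LOAD R5, [R7]: R5=M[108]=29
after XOR R5, 19: R5=29^19=14
after ADD R7, 4: R7=108+4=112
after SUB R6, 1: R6=5-1=4
CMP R6, 4  (cmp 4,4)
JGT loop: not taken
after SHL R5, 4: R5=14<<4=224
halt.
Total executed instructions: 23.

23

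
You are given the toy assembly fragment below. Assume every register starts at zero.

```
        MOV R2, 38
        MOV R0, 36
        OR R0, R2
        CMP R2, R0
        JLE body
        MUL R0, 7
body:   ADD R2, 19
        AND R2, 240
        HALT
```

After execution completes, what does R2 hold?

48

after MOV R2, 38: R2=38
after MOV R0, 36: R0=36
after OR R0, R2: R0=36|38=38
CMP R2, R0  (cmp 38,38)
JLE body: taken
after ADD R2, 19: R2=38+19=57
after AND R2, 240: R2=57&240=48
halt.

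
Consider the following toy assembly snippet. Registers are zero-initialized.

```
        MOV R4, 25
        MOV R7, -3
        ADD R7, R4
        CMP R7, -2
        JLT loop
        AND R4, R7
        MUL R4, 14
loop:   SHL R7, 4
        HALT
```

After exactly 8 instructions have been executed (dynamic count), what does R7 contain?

352

MOV R4, 25 → R4=25
MOV R7, -3 → R7=-3
ADD R7, R4 → R7=(-3)+25=22
CMP R7, -2  (cmp 22,-2)
JLT loop: not taken
AND R4, R7 → R4=25&22=16
MUL R4, 14 → R4=16*14=224
SHL R7, 4 → R7=22<<4=352
After step 8: R7 = 352.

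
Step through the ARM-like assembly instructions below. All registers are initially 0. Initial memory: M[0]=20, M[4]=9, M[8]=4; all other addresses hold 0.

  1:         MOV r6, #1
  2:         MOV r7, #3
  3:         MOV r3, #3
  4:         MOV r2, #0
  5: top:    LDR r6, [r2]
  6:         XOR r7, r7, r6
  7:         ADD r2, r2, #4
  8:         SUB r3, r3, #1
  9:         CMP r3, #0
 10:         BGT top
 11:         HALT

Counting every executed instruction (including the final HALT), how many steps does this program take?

r6=1
r7=3
r3=3
r2=0
r6=M[0]=20
r7=3^20=23
r2=0+4=4
r3=3-1=2
CMP r3, #0  (cmp 2,0)
BGT top: taken
r6=M[4]=9
r7=23^9=30
r2=4+4=8
r3=2-1=1
CMP r3, #0  (cmp 1,0)
BGT top: taken
r6=M[8]=4
r7=30^4=26
r2=8+4=12
r3=1-1=0
CMP r3, #0  (cmp 0,0)
BGT top: not taken
halt.
Total executed instructions: 23.

23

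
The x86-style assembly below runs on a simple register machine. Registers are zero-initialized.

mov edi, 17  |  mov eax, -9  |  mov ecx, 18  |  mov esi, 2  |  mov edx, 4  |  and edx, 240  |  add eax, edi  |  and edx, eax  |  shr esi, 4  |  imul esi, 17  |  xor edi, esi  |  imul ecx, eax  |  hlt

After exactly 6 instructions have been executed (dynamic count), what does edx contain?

edi=17
eax=-9
ecx=18
esi=2
edx=4
edx=4&240=0
After step 6: edx = 0.

0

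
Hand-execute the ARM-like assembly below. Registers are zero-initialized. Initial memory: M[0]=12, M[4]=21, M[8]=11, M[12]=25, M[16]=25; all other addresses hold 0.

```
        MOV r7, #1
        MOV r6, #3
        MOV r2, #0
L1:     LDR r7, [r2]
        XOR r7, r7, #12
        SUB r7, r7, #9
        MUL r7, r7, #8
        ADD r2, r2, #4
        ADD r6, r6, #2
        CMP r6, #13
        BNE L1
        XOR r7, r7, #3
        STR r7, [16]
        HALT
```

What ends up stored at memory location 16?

r7=1
r6=3
r2=0
r7=M[0]=12
r7=12^12=0
r7=0-9=-9
r7=(-9)*8=-72
r2=0+4=4
r6=3+2=5
CMP r6, #13  (cmp 5,13)
BNE L1: taken
r7=M[4]=21
r7=21^12=25
r7=25-9=16
r7=16*8=128
r2=4+4=8
r6=5+2=7
CMP r6, #13  (cmp 7,13)
BNE L1: taken
r7=M[8]=11
r7=11^12=7
r7=7-9=-2
r7=(-2)*8=-16
r2=8+4=12
r6=7+2=9
CMP r6, #13  (cmp 9,13)
BNE L1: taken
r7=M[12]=25
r7=25^12=21
r7=21-9=12
r7=12*8=96
r2=12+4=16
r6=9+2=11
CMP r6, #13  (cmp 11,13)
BNE L1: taken
r7=M[16]=25
r7=25^12=21
r7=21-9=12
r7=12*8=96
r2=16+4=20
r6=11+2=13
CMP r6, #13  (cmp 13,13)
BNE L1: not taken
r7=96^3=99
STR r7, [16] → M[16]=99
halt.

99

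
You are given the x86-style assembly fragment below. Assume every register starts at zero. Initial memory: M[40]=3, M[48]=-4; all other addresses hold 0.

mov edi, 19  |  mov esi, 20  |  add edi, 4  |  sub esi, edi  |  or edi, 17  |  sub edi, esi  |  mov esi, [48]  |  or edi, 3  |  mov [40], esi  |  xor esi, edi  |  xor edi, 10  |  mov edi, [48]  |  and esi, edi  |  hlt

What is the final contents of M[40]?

-4

after mov edi, 19: edi=19
after mov esi, 20: esi=20
after add edi, 4: edi=19+4=23
after sub esi, edi: esi=20-23=-3
after or edi, 17: edi=23|17=23
after sub edi, esi: edi=23-(-3)=26
after mov esi, [48]: esi=M[48]=-4
after or edi, 3: edi=26|3=27
mov [40], esi → M[40]=-4
after xor esi, edi: esi=(-4)^27=-25
after xor edi, 10: edi=27^10=17
after mov edi, [48]: edi=M[48]=-4
after and esi, edi: esi=(-25)&(-4)=-28
halt.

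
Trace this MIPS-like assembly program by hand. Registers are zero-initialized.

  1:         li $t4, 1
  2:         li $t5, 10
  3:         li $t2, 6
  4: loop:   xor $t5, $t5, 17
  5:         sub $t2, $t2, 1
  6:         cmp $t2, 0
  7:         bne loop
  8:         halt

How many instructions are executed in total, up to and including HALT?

28

after li $t4, 1: $t4=1
after li $t5, 10: $t5=10
after li $t2, 6: $t2=6
after xor $t5, $t5, 17: $t5=10^17=27
after sub $t2, $t2, 1: $t2=6-1=5
cmp $t2, 0  (cmp 5,0)
bne loop: taken
after xor $t5, $t5, 17: $t5=27^17=10
after sub $t2, $t2, 1: $t2=5-1=4
cmp $t2, 0  (cmp 4,0)
bne loop: taken
after xor $t5, $t5, 17: $t5=10^17=27
after sub $t2, $t2, 1: $t2=4-1=3
cmp $t2, 0  (cmp 3,0)
bne loop: taken
after xor $t5, $t5, 17: $t5=27^17=10
after sub $t2, $t2, 1: $t2=3-1=2
cmp $t2, 0  (cmp 2,0)
bne loop: taken
after xor $t5, $t5, 17: $t5=10^17=27
after sub $t2, $t2, 1: $t2=2-1=1
cmp $t2, 0  (cmp 1,0)
bne loop: taken
after xor $t5, $t5, 17: $t5=27^17=10
after sub $t2, $t2, 1: $t2=1-1=0
cmp $t2, 0  (cmp 0,0)
bne loop: not taken
halt.
Total executed instructions: 28.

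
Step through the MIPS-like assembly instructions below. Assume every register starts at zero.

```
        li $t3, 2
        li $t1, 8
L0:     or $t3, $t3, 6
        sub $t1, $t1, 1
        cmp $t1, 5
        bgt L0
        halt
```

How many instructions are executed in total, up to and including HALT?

$t3=2
$t1=8
$t3=2|6=6
$t1=8-1=7
cmp $t1, 5  (cmp 7,5)
bgt L0: taken
$t3=6|6=6
$t1=7-1=6
cmp $t1, 5  (cmp 6,5)
bgt L0: taken
$t3=6|6=6
$t1=6-1=5
cmp $t1, 5  (cmp 5,5)
bgt L0: not taken
halt.
Total executed instructions: 15.

15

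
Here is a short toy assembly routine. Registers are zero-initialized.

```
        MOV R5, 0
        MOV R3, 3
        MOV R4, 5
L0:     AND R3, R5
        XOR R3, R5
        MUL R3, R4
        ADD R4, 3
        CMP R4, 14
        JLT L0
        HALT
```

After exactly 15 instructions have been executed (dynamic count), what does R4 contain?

R5=0
R3=3
R4=5
R3=3&0=0
R3=0^0=0
R3=0*5=0
R4=5+3=8
CMP R4, 14  (cmp 8,14)
JLT L0: taken
R3=0&0=0
R3=0^0=0
R3=0*8=0
R4=8+3=11
CMP R4, 14  (cmp 11,14)
JLT L0: taken
After step 15: R4 = 11.

11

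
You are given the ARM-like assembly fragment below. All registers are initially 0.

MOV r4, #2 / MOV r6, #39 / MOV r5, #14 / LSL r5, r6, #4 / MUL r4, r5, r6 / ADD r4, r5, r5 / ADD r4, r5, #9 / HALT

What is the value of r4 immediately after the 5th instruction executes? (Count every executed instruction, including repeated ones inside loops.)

MOV r4, #2 → r4=2
MOV r6, #39 → r6=39
MOV r5, #14 → r5=14
LSL r5, r6, #4 → r5=39<<4=624
MUL r4, r5, r6 → r4=624*39=24336
After step 5: r4 = 24336.

24336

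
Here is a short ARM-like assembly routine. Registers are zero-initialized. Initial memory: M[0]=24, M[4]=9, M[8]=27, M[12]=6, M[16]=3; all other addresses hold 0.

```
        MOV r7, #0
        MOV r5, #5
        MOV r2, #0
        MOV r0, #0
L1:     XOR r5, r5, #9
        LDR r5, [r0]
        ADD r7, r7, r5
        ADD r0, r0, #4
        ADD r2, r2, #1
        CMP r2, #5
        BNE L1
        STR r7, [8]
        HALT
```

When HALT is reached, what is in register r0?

20

r7=0
r5=5
r2=0
r0=0
r5=5^9=12
r5=M[0]=24
r7=0+24=24
r0=0+4=4
r2=0+1=1
CMP r2, #5  (cmp 1,5)
BNE L1: taken
r5=24^9=17
r5=M[4]=9
r7=24+9=33
r0=4+4=8
r2=1+1=2
CMP r2, #5  (cmp 2,5)
BNE L1: taken
r5=9^9=0
r5=M[8]=27
r7=33+27=60
r0=8+4=12
r2=2+1=3
CMP r2, #5  (cmp 3,5)
BNE L1: taken
r5=27^9=18
r5=M[12]=6
r7=60+6=66
r0=12+4=16
r2=3+1=4
CMP r2, #5  (cmp 4,5)
BNE L1: taken
r5=6^9=15
r5=M[16]=3
r7=66+3=69
r0=16+4=20
r2=4+1=5
CMP r2, #5  (cmp 5,5)
BNE L1: not taken
STR r7, [8] → M[8]=69
halt.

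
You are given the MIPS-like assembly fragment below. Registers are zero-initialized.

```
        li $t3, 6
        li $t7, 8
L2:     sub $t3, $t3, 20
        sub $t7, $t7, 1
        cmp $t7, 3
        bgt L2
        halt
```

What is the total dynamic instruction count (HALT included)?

23

$t3=6
$t7=8
$t3=6-20=-14
$t7=8-1=7
cmp $t7, 3  (cmp 7,3)
bgt L2: taken
$t3=(-14)-20=-34
$t7=7-1=6
cmp $t7, 3  (cmp 6,3)
bgt L2: taken
$t3=(-34)-20=-54
$t7=6-1=5
cmp $t7, 3  (cmp 5,3)
bgt L2: taken
$t3=(-54)-20=-74
$t7=5-1=4
cmp $t7, 3  (cmp 4,3)
bgt L2: taken
$t3=(-74)-20=-94
$t7=4-1=3
cmp $t7, 3  (cmp 3,3)
bgt L2: not taken
halt.
Total executed instructions: 23.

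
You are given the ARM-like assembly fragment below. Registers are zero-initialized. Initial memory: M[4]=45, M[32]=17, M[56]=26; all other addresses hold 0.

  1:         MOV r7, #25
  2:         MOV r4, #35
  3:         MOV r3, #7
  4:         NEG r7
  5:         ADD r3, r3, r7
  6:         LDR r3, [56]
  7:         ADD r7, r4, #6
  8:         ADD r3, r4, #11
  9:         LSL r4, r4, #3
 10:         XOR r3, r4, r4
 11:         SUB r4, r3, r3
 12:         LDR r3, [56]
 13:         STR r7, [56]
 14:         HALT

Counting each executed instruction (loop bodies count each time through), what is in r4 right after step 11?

after MOV r7, #25: r7=25
after MOV r4, #35: r4=35
after MOV r3, #7: r3=7
after NEG r7: r7=-(25)=-25
after ADD r3, r3, r7: r3=7+(-25)=-18
after LDR r3, [56]: r3=M[56]=26
after ADD r7, r4, #6: r7=35+6=41
after ADD r3, r4, #11: r3=35+11=46
after LSL r4, r4, #3: r4=35<<3=280
after XOR r3, r4, r4: r3=280^280=0
after SUB r4, r3, r3: r4=0-0=0
After step 11: r4 = 0.

0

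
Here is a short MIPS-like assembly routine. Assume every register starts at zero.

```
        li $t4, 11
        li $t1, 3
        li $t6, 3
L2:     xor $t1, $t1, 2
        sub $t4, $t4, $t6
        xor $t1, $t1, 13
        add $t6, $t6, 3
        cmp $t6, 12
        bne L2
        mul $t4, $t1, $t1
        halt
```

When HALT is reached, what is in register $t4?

144

$t4=11
$t1=3
$t6=3
$t1=3^2=1
$t4=11-3=8
$t1=1^13=12
$t6=3+3=6
cmp $t6, 12  (cmp 6,12)
bne L2: taken
$t1=12^2=14
$t4=8-6=2
$t1=14^13=3
$t6=6+3=9
cmp $t6, 12  (cmp 9,12)
bne L2: taken
$t1=3^2=1
$t4=2-9=-7
$t1=1^13=12
$t6=9+3=12
cmp $t6, 12  (cmp 12,12)
bne L2: not taken
$t4=12*12=144
halt.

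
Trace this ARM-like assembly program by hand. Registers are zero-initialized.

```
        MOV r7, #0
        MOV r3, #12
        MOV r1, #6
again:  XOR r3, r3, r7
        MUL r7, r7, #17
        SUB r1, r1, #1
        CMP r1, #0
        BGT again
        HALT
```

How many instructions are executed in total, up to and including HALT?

34

MOV r7, #0 → r7=0
MOV r3, #12 → r3=12
MOV r1, #6 → r1=6
XOR r3, r3, r7 → r3=12^0=12
MUL r7, r7, #17 → r7=0*17=0
SUB r1, r1, #1 → r1=6-1=5
CMP r1, #0  (cmp 5,0)
BGT again: taken
XOR r3, r3, r7 → r3=12^0=12
MUL r7, r7, #17 → r7=0*17=0
SUB r1, r1, #1 → r1=5-1=4
CMP r1, #0  (cmp 4,0)
BGT again: taken
XOR r3, r3, r7 → r3=12^0=12
MUL r7, r7, #17 → r7=0*17=0
SUB r1, r1, #1 → r1=4-1=3
CMP r1, #0  (cmp 3,0)
BGT again: taken
XOR r3, r3, r7 → r3=12^0=12
MUL r7, r7, #17 → r7=0*17=0
SUB r1, r1, #1 → r1=3-1=2
CMP r1, #0  (cmp 2,0)
BGT again: taken
XOR r3, r3, r7 → r3=12^0=12
MUL r7, r7, #17 → r7=0*17=0
SUB r1, r1, #1 → r1=2-1=1
CMP r1, #0  (cmp 1,0)
BGT again: taken
XOR r3, r3, r7 → r3=12^0=12
MUL r7, r7, #17 → r7=0*17=0
SUB r1, r1, #1 → r1=1-1=0
CMP r1, #0  (cmp 0,0)
BGT again: not taken
halt.
Total executed instructions: 34.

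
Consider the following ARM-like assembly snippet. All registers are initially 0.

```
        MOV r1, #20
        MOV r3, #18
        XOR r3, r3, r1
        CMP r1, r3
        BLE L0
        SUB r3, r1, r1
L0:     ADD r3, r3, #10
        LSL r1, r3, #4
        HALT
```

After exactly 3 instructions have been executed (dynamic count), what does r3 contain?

MOV r1, #20 → r1=20
MOV r3, #18 → r3=18
XOR r3, r3, r1 → r3=18^20=6
After step 3: r3 = 6.

6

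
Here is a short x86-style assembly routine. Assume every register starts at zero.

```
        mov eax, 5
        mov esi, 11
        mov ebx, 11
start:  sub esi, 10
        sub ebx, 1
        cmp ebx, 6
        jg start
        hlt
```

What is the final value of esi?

mov eax, 5 → eax=5
mov esi, 11 → esi=11
mov ebx, 11 → ebx=11
sub esi, 10 → esi=11-10=1
sub ebx, 1 → ebx=11-1=10
cmp ebx, 6  (cmp 10,6)
jg start: taken
sub esi, 10 → esi=1-10=-9
sub ebx, 1 → ebx=10-1=9
cmp ebx, 6  (cmp 9,6)
jg start: taken
sub esi, 10 → esi=(-9)-10=-19
sub ebx, 1 → ebx=9-1=8
cmp ebx, 6  (cmp 8,6)
jg start: taken
sub esi, 10 → esi=(-19)-10=-29
sub ebx, 1 → ebx=8-1=7
cmp ebx, 6  (cmp 7,6)
jg start: taken
sub esi, 10 → esi=(-29)-10=-39
sub ebx, 1 → ebx=7-1=6
cmp ebx, 6  (cmp 6,6)
jg start: not taken
halt.

-39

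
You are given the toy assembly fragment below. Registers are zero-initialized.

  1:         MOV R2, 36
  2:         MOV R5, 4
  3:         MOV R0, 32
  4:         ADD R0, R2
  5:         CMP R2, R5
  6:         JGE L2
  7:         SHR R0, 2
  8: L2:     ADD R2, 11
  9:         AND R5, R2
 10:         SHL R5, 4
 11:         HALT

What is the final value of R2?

R2=36
R5=4
R0=32
R0=32+36=68
CMP R2, R5  (cmp 36,4)
JGE L2: taken
R2=36+11=47
R5=4&47=4
R5=4<<4=64
halt.

47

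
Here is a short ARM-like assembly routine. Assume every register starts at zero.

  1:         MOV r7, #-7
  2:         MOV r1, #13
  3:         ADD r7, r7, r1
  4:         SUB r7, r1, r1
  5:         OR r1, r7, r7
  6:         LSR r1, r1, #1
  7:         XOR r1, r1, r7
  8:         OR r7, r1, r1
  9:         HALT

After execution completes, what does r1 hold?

MOV r7, #-7 → r7=-7
MOV r1, #13 → r1=13
ADD r7, r7, r1 → r7=(-7)+13=6
SUB r7, r1, r1 → r7=13-13=0
OR r1, r7, r7 → r1=0|0=0
LSR r1, r1, #1 → r1=0>>1=0
XOR r1, r1, r7 → r1=0^0=0
OR r7, r1, r1 → r7=0|0=0
halt.

0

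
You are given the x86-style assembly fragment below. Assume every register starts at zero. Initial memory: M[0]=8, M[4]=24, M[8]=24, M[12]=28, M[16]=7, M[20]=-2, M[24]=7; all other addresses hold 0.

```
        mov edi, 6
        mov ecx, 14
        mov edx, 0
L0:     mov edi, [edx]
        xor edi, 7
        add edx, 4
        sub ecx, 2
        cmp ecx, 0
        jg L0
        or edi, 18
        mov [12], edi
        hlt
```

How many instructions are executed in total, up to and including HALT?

after mov edi, 6: edi=6
after mov ecx, 14: ecx=14
after mov edx, 0: edx=0
after mov edi, [edx]: edi=M[0]=8
after xor edi, 7: edi=8^7=15
after add edx, 4: edx=0+4=4
after sub ecx, 2: ecx=14-2=12
cmp ecx, 0  (cmp 12,0)
jg L0: taken
after mov edi, [edx]: edi=M[4]=24
after xor edi, 7: edi=24^7=31
after add edx, 4: edx=4+4=8
after sub ecx, 2: ecx=12-2=10
cmp ecx, 0  (cmp 10,0)
jg L0: taken
after mov edi, [edx]: edi=M[8]=24
after xor edi, 7: edi=24^7=31
after add edx, 4: edx=8+4=12
after sub ecx, 2: ecx=10-2=8
cmp ecx, 0  (cmp 8,0)
jg L0: taken
after mov edi, [edx]: edi=M[12]=28
after xor edi, 7: edi=28^7=27
after add edx, 4: edx=12+4=16
after sub ecx, 2: ecx=8-2=6
cmp ecx, 0  (cmp 6,0)
jg L0: taken
after mov edi, [edx]: edi=M[16]=7
after xor edi, 7: edi=7^7=0
after add edx, 4: edx=16+4=20
after sub ecx, 2: ecx=6-2=4
cmp ecx, 0  (cmp 4,0)
jg L0: taken
after mov edi, [edx]: edi=M[20]=-2
after xor edi, 7: edi=(-2)^7=-7
after add edx, 4: edx=20+4=24
after sub ecx, 2: ecx=4-2=2
cmp ecx, 0  (cmp 2,0)
jg L0: taken
after mov edi, [edx]: edi=M[24]=7
after xor edi, 7: edi=7^7=0
after add edx, 4: edx=24+4=28
after sub ecx, 2: ecx=2-2=0
cmp ecx, 0  (cmp 0,0)
jg L0: not taken
after or edi, 18: edi=0|18=18
mov [12], edi → M[12]=18
halt.
Total executed instructions: 48.

48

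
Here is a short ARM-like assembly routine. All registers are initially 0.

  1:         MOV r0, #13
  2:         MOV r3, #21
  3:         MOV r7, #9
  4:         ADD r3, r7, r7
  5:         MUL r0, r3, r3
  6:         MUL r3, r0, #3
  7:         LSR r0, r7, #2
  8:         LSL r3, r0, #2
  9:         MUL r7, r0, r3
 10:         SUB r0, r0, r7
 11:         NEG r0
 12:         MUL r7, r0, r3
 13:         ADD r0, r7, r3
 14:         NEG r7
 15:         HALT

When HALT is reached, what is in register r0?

after MOV r0, #13: r0=13
after MOV r3, #21: r3=21
after MOV r7, #9: r7=9
after ADD r3, r7, r7: r3=9+9=18
after MUL r0, r3, r3: r0=18*18=324
after MUL r3, r0, #3: r3=324*3=972
after LSR r0, r7, #2: r0=9>>2=2
after LSL r3, r0, #2: r3=2<<2=8
after MUL r7, r0, r3: r7=2*8=16
after SUB r0, r0, r7: r0=2-16=-14
after NEG r0: r0=-(-14)=14
after MUL r7, r0, r3: r7=14*8=112
after ADD r0, r7, r3: r0=112+8=120
after NEG r7: r7=-(112)=-112
halt.

120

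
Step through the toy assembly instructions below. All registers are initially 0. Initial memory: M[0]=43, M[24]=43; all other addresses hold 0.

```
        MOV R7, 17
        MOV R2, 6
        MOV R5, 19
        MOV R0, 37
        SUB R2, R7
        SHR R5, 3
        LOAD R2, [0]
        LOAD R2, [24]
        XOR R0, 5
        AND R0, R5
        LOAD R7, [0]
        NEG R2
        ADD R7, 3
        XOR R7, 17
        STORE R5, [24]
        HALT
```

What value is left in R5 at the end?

2

MOV R7, 17 → R7=17
MOV R2, 6 → R2=6
MOV R5, 19 → R5=19
MOV R0, 37 → R0=37
SUB R2, R7 → R2=6-17=-11
SHR R5, 3 → R5=19>>3=2
LOAD R2, [0] → R2=M[0]=43
LOAD R2, [24] → R2=M[24]=43
XOR R0, 5 → R0=37^5=32
AND R0, R5 → R0=32&2=0
LOAD R7, [0] → R7=M[0]=43
NEG R2 → R2=-(43)=-43
ADD R7, 3 → R7=43+3=46
XOR R7, 17 → R7=46^17=63
STORE R5, [24] → M[24]=2
halt.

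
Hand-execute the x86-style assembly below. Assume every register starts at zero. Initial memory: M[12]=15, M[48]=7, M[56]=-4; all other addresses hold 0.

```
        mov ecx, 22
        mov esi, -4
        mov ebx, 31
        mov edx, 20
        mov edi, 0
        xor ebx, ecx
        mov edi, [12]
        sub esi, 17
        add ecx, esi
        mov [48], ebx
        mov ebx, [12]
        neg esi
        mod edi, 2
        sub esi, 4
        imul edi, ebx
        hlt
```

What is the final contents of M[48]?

9

after mov ecx, 22: ecx=22
after mov esi, -4: esi=-4
after mov ebx, 31: ebx=31
after mov edx, 20: edx=20
after mov edi, 0: edi=0
after xor ebx, ecx: ebx=31^22=9
after mov edi, [12]: edi=M[12]=15
after sub esi, 17: esi=(-4)-17=-21
after add ecx, esi: ecx=22+(-21)=1
mov [48], ebx → M[48]=9
after mov ebx, [12]: ebx=M[12]=15
after neg esi: esi=-(-21)=21
after mod edi, 2: edi=15%2=1
after sub esi, 4: esi=21-4=17
after imul edi, ebx: edi=1*15=15
halt.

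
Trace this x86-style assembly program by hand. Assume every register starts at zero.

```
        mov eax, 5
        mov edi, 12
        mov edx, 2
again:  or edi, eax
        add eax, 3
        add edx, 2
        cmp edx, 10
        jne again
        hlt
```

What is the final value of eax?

17

mov eax, 5 → eax=5
mov edi, 12 → edi=12
mov edx, 2 → edx=2
or edi, eax → edi=12|5=13
add eax, 3 → eax=5+3=8
add edx, 2 → edx=2+2=4
cmp edx, 10  (cmp 4,10)
jne again: taken
or edi, eax → edi=13|8=13
add eax, 3 → eax=8+3=11
add edx, 2 → edx=4+2=6
cmp edx, 10  (cmp 6,10)
jne again: taken
or edi, eax → edi=13|11=15
add eax, 3 → eax=11+3=14
add edx, 2 → edx=6+2=8
cmp edx, 10  (cmp 8,10)
jne again: taken
or edi, eax → edi=15|14=15
add eax, 3 → eax=14+3=17
add edx, 2 → edx=8+2=10
cmp edx, 10  (cmp 10,10)
jne again: not taken
halt.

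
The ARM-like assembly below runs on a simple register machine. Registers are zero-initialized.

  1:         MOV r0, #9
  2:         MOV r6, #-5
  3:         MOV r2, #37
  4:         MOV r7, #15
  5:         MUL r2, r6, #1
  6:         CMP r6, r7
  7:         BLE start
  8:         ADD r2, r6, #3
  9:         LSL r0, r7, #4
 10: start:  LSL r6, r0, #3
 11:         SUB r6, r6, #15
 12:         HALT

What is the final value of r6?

57

MOV r0, #9 → r0=9
MOV r6, #-5 → r6=-5
MOV r2, #37 → r2=37
MOV r7, #15 → r7=15
MUL r2, r6, #1 → r2=(-5)*1=-5
CMP r6, r7  (cmp -5,15)
BLE start: taken
LSL r6, r0, #3 → r6=9<<3=72
SUB r6, r6, #15 → r6=72-15=57
halt.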